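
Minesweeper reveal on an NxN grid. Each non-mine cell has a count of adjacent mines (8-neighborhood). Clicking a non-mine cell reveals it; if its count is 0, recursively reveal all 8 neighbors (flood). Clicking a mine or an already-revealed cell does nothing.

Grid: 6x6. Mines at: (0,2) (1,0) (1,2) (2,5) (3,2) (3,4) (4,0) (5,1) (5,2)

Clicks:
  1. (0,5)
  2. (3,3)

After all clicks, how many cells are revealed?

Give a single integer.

Answer: 7

Derivation:
Click 1 (0,5) count=0: revealed 6 new [(0,3) (0,4) (0,5) (1,3) (1,4) (1,5)] -> total=6
Click 2 (3,3) count=2: revealed 1 new [(3,3)] -> total=7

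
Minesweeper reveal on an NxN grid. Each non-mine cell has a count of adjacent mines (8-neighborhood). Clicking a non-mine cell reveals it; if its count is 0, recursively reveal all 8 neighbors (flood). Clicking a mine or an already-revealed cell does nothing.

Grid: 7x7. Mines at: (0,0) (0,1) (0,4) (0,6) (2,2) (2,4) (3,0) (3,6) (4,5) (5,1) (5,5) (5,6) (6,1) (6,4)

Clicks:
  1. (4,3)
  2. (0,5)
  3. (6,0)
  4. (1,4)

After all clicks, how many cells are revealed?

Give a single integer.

Click 1 (4,3) count=0: revealed 9 new [(3,2) (3,3) (3,4) (4,2) (4,3) (4,4) (5,2) (5,3) (5,4)] -> total=9
Click 2 (0,5) count=2: revealed 1 new [(0,5)] -> total=10
Click 3 (6,0) count=2: revealed 1 new [(6,0)] -> total=11
Click 4 (1,4) count=2: revealed 1 new [(1,4)] -> total=12

Answer: 12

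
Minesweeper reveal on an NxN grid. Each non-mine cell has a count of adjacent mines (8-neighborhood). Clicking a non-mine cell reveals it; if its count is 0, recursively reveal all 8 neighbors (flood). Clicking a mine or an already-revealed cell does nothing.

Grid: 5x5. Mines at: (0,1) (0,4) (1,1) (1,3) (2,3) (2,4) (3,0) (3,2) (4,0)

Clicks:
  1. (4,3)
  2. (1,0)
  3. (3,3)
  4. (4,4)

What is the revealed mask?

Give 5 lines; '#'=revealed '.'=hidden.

Answer: .....
#....
.....
...##
...##

Derivation:
Click 1 (4,3) count=1: revealed 1 new [(4,3)] -> total=1
Click 2 (1,0) count=2: revealed 1 new [(1,0)] -> total=2
Click 3 (3,3) count=3: revealed 1 new [(3,3)] -> total=3
Click 4 (4,4) count=0: revealed 2 new [(3,4) (4,4)] -> total=5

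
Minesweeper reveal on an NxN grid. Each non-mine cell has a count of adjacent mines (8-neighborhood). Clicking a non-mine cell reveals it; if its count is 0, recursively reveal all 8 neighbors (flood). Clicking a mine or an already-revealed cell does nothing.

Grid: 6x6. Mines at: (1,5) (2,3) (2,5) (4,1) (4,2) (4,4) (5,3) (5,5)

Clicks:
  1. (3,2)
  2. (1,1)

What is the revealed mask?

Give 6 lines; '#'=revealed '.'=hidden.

Answer: #####.
#####.
###...
###...
......
......

Derivation:
Click 1 (3,2) count=3: revealed 1 new [(3,2)] -> total=1
Click 2 (1,1) count=0: revealed 15 new [(0,0) (0,1) (0,2) (0,3) (0,4) (1,0) (1,1) (1,2) (1,3) (1,4) (2,0) (2,1) (2,2) (3,0) (3,1)] -> total=16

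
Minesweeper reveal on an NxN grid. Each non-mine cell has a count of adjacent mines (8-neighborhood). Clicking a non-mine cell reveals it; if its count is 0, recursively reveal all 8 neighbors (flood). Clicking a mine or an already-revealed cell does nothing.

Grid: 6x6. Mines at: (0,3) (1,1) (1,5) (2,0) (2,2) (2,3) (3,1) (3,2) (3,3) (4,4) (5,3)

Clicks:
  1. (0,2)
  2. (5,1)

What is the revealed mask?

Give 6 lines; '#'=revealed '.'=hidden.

Click 1 (0,2) count=2: revealed 1 new [(0,2)] -> total=1
Click 2 (5,1) count=0: revealed 6 new [(4,0) (4,1) (4,2) (5,0) (5,1) (5,2)] -> total=7

Answer: ..#...
......
......
......
###...
###...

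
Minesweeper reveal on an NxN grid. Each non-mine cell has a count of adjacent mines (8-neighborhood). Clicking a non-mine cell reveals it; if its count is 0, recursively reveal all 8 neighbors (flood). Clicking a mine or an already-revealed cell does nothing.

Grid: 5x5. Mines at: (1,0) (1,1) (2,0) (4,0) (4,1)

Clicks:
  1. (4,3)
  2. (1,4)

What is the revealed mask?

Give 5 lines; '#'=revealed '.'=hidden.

Click 1 (4,3) count=0: revealed 15 new [(0,2) (0,3) (0,4) (1,2) (1,3) (1,4) (2,2) (2,3) (2,4) (3,2) (3,3) (3,4) (4,2) (4,3) (4,4)] -> total=15
Click 2 (1,4) count=0: revealed 0 new [(none)] -> total=15

Answer: ..###
..###
..###
..###
..###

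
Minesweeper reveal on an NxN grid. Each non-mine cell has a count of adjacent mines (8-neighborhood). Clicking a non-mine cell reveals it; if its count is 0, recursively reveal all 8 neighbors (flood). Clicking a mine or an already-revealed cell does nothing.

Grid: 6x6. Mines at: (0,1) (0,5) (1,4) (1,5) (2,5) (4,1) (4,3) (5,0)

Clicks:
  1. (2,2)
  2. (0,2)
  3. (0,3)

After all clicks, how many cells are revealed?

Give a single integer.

Click 1 (2,2) count=0: revealed 12 new [(1,0) (1,1) (1,2) (1,3) (2,0) (2,1) (2,2) (2,3) (3,0) (3,1) (3,2) (3,3)] -> total=12
Click 2 (0,2) count=1: revealed 1 new [(0,2)] -> total=13
Click 3 (0,3) count=1: revealed 1 new [(0,3)] -> total=14

Answer: 14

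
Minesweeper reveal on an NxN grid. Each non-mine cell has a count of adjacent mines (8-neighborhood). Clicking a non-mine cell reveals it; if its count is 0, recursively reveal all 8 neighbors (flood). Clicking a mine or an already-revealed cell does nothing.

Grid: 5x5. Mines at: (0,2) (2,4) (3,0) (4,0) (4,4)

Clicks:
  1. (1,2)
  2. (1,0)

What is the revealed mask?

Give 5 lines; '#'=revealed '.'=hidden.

Click 1 (1,2) count=1: revealed 1 new [(1,2)] -> total=1
Click 2 (1,0) count=0: revealed 6 new [(0,0) (0,1) (1,0) (1,1) (2,0) (2,1)] -> total=7

Answer: ##...
###..
##...
.....
.....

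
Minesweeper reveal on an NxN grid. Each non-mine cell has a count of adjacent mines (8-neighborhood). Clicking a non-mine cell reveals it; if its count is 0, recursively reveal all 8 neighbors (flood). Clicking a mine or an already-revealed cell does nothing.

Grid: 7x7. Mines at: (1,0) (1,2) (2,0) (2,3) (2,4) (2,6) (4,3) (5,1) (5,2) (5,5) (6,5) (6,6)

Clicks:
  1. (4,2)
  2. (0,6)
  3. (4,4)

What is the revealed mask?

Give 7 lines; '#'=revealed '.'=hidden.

Click 1 (4,2) count=3: revealed 1 new [(4,2)] -> total=1
Click 2 (0,6) count=0: revealed 8 new [(0,3) (0,4) (0,5) (0,6) (1,3) (1,4) (1,5) (1,6)] -> total=9
Click 3 (4,4) count=2: revealed 1 new [(4,4)] -> total=10

Answer: ...####
...####
.......
.......
..#.#..
.......
.......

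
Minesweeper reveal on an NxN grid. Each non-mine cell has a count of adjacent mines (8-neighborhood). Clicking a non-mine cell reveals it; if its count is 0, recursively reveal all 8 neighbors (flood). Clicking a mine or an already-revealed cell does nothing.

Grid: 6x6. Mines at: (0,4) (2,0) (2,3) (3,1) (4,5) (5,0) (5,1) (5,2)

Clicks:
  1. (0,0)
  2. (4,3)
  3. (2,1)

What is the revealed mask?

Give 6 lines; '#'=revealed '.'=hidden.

Answer: ####..
####..
.#....
......
...#..
......

Derivation:
Click 1 (0,0) count=0: revealed 8 new [(0,0) (0,1) (0,2) (0,3) (1,0) (1,1) (1,2) (1,3)] -> total=8
Click 2 (4,3) count=1: revealed 1 new [(4,3)] -> total=9
Click 3 (2,1) count=2: revealed 1 new [(2,1)] -> total=10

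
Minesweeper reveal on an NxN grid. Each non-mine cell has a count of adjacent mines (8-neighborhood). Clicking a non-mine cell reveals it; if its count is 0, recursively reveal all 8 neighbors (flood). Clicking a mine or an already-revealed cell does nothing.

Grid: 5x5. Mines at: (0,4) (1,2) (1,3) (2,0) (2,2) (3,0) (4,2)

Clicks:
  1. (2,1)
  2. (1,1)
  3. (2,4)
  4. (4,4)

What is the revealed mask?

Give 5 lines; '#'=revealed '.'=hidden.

Answer: .....
.#...
.#.##
...##
...##

Derivation:
Click 1 (2,1) count=4: revealed 1 new [(2,1)] -> total=1
Click 2 (1,1) count=3: revealed 1 new [(1,1)] -> total=2
Click 3 (2,4) count=1: revealed 1 new [(2,4)] -> total=3
Click 4 (4,4) count=0: revealed 5 new [(2,3) (3,3) (3,4) (4,3) (4,4)] -> total=8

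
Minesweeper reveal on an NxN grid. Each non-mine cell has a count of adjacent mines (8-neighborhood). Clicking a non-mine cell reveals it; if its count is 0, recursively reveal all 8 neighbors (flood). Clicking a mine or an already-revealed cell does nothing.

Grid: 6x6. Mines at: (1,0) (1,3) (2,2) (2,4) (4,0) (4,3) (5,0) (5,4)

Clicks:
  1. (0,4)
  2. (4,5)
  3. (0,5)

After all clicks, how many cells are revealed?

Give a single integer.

Click 1 (0,4) count=1: revealed 1 new [(0,4)] -> total=1
Click 2 (4,5) count=1: revealed 1 new [(4,5)] -> total=2
Click 3 (0,5) count=0: revealed 3 new [(0,5) (1,4) (1,5)] -> total=5

Answer: 5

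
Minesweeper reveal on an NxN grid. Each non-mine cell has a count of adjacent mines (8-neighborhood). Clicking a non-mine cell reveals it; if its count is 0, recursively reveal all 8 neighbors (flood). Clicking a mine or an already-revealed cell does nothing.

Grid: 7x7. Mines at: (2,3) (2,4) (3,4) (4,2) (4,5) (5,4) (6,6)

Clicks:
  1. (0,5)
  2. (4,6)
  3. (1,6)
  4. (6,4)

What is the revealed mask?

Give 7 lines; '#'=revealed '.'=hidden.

Click 1 (0,5) count=0: revealed 34 new [(0,0) (0,1) (0,2) (0,3) (0,4) (0,5) (0,6) (1,0) (1,1) (1,2) (1,3) (1,4) (1,5) (1,6) (2,0) (2,1) (2,2) (2,5) (2,6) (3,0) (3,1) (3,2) (3,5) (3,6) (4,0) (4,1) (5,0) (5,1) (5,2) (5,3) (6,0) (6,1) (6,2) (6,3)] -> total=34
Click 2 (4,6) count=1: revealed 1 new [(4,6)] -> total=35
Click 3 (1,6) count=0: revealed 0 new [(none)] -> total=35
Click 4 (6,4) count=1: revealed 1 new [(6,4)] -> total=36

Answer: #######
#######
###..##
###..##
##....#
####...
#####..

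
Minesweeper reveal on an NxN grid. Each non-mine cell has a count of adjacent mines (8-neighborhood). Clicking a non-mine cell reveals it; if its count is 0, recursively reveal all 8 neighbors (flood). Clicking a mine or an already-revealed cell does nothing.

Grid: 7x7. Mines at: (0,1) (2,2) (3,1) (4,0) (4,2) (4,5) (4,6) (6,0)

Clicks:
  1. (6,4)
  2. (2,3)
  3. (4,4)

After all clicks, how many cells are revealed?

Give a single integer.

Click 1 (6,4) count=0: revealed 12 new [(5,1) (5,2) (5,3) (5,4) (5,5) (5,6) (6,1) (6,2) (6,3) (6,4) (6,5) (6,6)] -> total=12
Click 2 (2,3) count=1: revealed 1 new [(2,3)] -> total=13
Click 3 (4,4) count=1: revealed 1 new [(4,4)] -> total=14

Answer: 14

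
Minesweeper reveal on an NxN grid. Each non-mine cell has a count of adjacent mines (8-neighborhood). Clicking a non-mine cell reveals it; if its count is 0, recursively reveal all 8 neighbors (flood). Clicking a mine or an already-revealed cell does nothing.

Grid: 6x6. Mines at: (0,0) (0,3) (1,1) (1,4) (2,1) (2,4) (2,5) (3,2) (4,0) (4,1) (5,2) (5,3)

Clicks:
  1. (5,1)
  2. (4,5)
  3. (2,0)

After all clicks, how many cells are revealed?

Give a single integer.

Click 1 (5,1) count=3: revealed 1 new [(5,1)] -> total=1
Click 2 (4,5) count=0: revealed 6 new [(3,4) (3,5) (4,4) (4,5) (5,4) (5,5)] -> total=7
Click 3 (2,0) count=2: revealed 1 new [(2,0)] -> total=8

Answer: 8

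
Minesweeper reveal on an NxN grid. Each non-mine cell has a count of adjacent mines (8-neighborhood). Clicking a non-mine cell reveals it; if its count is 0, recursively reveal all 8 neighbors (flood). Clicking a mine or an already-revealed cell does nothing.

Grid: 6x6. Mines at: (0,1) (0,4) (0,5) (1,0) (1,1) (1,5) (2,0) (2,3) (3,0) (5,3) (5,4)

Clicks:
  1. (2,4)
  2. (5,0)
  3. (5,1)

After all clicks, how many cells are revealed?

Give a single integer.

Click 1 (2,4) count=2: revealed 1 new [(2,4)] -> total=1
Click 2 (5,0) count=0: revealed 6 new [(4,0) (4,1) (4,2) (5,0) (5,1) (5,2)] -> total=7
Click 3 (5,1) count=0: revealed 0 new [(none)] -> total=7

Answer: 7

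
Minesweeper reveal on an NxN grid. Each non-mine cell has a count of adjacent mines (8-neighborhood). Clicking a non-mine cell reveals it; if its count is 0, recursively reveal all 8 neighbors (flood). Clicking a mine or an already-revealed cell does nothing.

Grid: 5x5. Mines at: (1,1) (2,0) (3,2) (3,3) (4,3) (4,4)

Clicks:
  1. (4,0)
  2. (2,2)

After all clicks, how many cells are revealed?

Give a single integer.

Click 1 (4,0) count=0: revealed 4 new [(3,0) (3,1) (4,0) (4,1)] -> total=4
Click 2 (2,2) count=3: revealed 1 new [(2,2)] -> total=5

Answer: 5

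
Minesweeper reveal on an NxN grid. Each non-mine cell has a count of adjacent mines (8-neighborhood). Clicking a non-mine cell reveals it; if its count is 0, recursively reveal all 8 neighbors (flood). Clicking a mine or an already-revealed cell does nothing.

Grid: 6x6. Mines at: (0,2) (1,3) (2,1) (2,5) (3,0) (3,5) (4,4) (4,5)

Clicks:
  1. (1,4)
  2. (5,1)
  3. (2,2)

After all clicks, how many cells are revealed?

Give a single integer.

Click 1 (1,4) count=2: revealed 1 new [(1,4)] -> total=1
Click 2 (5,1) count=0: revealed 11 new [(3,1) (3,2) (3,3) (4,0) (4,1) (4,2) (4,3) (5,0) (5,1) (5,2) (5,3)] -> total=12
Click 3 (2,2) count=2: revealed 1 new [(2,2)] -> total=13

Answer: 13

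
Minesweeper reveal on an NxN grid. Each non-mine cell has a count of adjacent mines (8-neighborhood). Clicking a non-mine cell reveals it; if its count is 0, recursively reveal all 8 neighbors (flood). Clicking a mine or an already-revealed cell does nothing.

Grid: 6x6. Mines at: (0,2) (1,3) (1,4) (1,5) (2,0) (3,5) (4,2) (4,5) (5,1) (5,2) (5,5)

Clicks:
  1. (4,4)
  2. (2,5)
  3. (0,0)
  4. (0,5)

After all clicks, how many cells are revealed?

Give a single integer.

Answer: 7

Derivation:
Click 1 (4,4) count=3: revealed 1 new [(4,4)] -> total=1
Click 2 (2,5) count=3: revealed 1 new [(2,5)] -> total=2
Click 3 (0,0) count=0: revealed 4 new [(0,0) (0,1) (1,0) (1,1)] -> total=6
Click 4 (0,5) count=2: revealed 1 new [(0,5)] -> total=7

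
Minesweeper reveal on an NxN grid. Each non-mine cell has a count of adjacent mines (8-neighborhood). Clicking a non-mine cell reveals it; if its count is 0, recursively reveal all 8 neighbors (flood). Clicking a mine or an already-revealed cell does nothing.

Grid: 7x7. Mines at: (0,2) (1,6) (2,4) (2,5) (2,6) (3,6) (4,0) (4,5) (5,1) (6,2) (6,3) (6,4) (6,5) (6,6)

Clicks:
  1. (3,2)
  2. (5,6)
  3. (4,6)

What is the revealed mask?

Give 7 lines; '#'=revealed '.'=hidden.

Answer: ##.....
####...
####...
#####..
.####.#
..###.#
.......

Derivation:
Click 1 (3,2) count=0: revealed 22 new [(0,0) (0,1) (1,0) (1,1) (1,2) (1,3) (2,0) (2,1) (2,2) (2,3) (3,0) (3,1) (3,2) (3,3) (3,4) (4,1) (4,2) (4,3) (4,4) (5,2) (5,3) (5,4)] -> total=22
Click 2 (5,6) count=3: revealed 1 new [(5,6)] -> total=23
Click 3 (4,6) count=2: revealed 1 new [(4,6)] -> total=24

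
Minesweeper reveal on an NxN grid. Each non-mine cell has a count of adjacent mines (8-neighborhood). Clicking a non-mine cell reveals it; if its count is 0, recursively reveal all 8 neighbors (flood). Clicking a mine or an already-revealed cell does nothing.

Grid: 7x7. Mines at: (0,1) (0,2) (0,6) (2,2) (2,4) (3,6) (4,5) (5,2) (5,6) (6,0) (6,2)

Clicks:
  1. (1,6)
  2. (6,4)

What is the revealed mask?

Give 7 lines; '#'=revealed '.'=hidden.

Answer: .......
......#
.......
.......
.......
...###.
...###.

Derivation:
Click 1 (1,6) count=1: revealed 1 new [(1,6)] -> total=1
Click 2 (6,4) count=0: revealed 6 new [(5,3) (5,4) (5,5) (6,3) (6,4) (6,5)] -> total=7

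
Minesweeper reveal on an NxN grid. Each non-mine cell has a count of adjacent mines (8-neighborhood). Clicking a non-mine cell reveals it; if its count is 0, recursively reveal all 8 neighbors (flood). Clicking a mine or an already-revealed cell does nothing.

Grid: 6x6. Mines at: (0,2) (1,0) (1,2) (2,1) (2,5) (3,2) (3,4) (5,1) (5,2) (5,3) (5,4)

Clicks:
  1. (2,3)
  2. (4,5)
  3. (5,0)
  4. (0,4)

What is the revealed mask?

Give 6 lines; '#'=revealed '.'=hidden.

Click 1 (2,3) count=3: revealed 1 new [(2,3)] -> total=1
Click 2 (4,5) count=2: revealed 1 new [(4,5)] -> total=2
Click 3 (5,0) count=1: revealed 1 new [(5,0)] -> total=3
Click 4 (0,4) count=0: revealed 6 new [(0,3) (0,4) (0,5) (1,3) (1,4) (1,5)] -> total=9

Answer: ...###
...###
...#..
......
.....#
#.....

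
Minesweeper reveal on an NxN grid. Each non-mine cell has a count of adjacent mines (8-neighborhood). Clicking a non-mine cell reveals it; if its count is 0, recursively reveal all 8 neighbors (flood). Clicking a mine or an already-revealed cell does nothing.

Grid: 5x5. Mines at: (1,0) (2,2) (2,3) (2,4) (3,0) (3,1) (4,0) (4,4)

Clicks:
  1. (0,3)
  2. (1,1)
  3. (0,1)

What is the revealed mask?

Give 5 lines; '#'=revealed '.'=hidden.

Click 1 (0,3) count=0: revealed 8 new [(0,1) (0,2) (0,3) (0,4) (1,1) (1,2) (1,3) (1,4)] -> total=8
Click 2 (1,1) count=2: revealed 0 new [(none)] -> total=8
Click 3 (0,1) count=1: revealed 0 new [(none)] -> total=8

Answer: .####
.####
.....
.....
.....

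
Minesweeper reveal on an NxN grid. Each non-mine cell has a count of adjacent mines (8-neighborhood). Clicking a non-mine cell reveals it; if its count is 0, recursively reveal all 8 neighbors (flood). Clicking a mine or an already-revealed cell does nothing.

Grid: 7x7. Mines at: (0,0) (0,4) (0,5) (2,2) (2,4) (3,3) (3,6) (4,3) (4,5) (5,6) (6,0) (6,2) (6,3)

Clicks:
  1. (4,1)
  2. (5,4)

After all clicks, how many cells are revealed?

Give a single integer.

Answer: 14

Derivation:
Click 1 (4,1) count=0: revealed 13 new [(1,0) (1,1) (2,0) (2,1) (3,0) (3,1) (3,2) (4,0) (4,1) (4,2) (5,0) (5,1) (5,2)] -> total=13
Click 2 (5,4) count=3: revealed 1 new [(5,4)] -> total=14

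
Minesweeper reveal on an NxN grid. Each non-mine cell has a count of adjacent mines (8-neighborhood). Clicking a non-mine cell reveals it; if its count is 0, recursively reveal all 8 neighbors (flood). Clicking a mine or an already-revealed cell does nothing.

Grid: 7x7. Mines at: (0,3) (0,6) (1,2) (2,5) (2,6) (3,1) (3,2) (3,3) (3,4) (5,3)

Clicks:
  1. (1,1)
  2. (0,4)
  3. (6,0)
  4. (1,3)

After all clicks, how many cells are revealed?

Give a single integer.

Click 1 (1,1) count=1: revealed 1 new [(1,1)] -> total=1
Click 2 (0,4) count=1: revealed 1 new [(0,4)] -> total=2
Click 3 (6,0) count=0: revealed 9 new [(4,0) (4,1) (4,2) (5,0) (5,1) (5,2) (6,0) (6,1) (6,2)] -> total=11
Click 4 (1,3) count=2: revealed 1 new [(1,3)] -> total=12

Answer: 12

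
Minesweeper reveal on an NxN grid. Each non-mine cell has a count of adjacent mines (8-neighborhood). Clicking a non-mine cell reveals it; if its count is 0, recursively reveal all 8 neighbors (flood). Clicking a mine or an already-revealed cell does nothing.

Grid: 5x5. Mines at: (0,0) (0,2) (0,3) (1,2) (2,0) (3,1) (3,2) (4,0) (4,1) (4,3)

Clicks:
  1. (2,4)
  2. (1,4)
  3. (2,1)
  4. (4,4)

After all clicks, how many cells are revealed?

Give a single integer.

Answer: 8

Derivation:
Click 1 (2,4) count=0: revealed 6 new [(1,3) (1,4) (2,3) (2,4) (3,3) (3,4)] -> total=6
Click 2 (1,4) count=1: revealed 0 new [(none)] -> total=6
Click 3 (2,1) count=4: revealed 1 new [(2,1)] -> total=7
Click 4 (4,4) count=1: revealed 1 new [(4,4)] -> total=8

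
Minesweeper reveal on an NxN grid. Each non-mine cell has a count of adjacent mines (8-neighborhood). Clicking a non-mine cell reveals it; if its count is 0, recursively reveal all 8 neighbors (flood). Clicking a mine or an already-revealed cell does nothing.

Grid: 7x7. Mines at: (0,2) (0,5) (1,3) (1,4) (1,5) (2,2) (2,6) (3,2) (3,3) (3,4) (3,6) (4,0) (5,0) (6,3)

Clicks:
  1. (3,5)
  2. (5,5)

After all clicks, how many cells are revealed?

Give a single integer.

Answer: 10

Derivation:
Click 1 (3,5) count=3: revealed 1 new [(3,5)] -> total=1
Click 2 (5,5) count=0: revealed 9 new [(4,4) (4,5) (4,6) (5,4) (5,5) (5,6) (6,4) (6,5) (6,6)] -> total=10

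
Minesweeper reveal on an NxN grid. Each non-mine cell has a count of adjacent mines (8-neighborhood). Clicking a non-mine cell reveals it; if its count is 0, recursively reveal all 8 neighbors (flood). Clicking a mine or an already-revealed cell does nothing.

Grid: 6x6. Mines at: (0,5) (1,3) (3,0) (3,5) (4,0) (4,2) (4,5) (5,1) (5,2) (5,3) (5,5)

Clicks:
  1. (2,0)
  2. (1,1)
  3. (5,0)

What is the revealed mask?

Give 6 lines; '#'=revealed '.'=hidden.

Answer: ###...
###...
###...
......
......
#.....

Derivation:
Click 1 (2,0) count=1: revealed 1 new [(2,0)] -> total=1
Click 2 (1,1) count=0: revealed 8 new [(0,0) (0,1) (0,2) (1,0) (1,1) (1,2) (2,1) (2,2)] -> total=9
Click 3 (5,0) count=2: revealed 1 new [(5,0)] -> total=10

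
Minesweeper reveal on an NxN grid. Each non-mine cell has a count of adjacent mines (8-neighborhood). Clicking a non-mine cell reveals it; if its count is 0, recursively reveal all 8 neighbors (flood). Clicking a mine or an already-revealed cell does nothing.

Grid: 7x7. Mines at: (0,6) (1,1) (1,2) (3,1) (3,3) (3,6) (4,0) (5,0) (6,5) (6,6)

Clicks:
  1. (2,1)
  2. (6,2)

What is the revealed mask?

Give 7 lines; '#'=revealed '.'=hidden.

Click 1 (2,1) count=3: revealed 1 new [(2,1)] -> total=1
Click 2 (6,2) count=0: revealed 12 new [(4,1) (4,2) (4,3) (4,4) (5,1) (5,2) (5,3) (5,4) (6,1) (6,2) (6,3) (6,4)] -> total=13

Answer: .......
.......
.#.....
.......
.####..
.####..
.####..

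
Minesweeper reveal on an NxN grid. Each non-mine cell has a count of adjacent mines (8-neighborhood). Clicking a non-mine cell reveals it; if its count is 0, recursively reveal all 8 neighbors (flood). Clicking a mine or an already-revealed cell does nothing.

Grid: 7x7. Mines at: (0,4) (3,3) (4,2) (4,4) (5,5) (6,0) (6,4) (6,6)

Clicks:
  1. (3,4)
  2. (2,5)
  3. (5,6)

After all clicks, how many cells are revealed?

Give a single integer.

Click 1 (3,4) count=2: revealed 1 new [(3,4)] -> total=1
Click 2 (2,5) count=0: revealed 12 new [(0,5) (0,6) (1,4) (1,5) (1,6) (2,4) (2,5) (2,6) (3,5) (3,6) (4,5) (4,6)] -> total=13
Click 3 (5,6) count=2: revealed 1 new [(5,6)] -> total=14

Answer: 14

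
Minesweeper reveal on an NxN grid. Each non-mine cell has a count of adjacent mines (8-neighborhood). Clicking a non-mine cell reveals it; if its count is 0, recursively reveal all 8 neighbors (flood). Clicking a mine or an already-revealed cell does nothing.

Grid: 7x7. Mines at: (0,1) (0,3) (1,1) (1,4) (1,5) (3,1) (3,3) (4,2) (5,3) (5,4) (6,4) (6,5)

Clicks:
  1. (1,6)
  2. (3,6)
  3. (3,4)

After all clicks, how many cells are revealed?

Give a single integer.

Click 1 (1,6) count=1: revealed 1 new [(1,6)] -> total=1
Click 2 (3,6) count=0: revealed 11 new [(2,4) (2,5) (2,6) (3,4) (3,5) (3,6) (4,4) (4,5) (4,6) (5,5) (5,6)] -> total=12
Click 3 (3,4) count=1: revealed 0 new [(none)] -> total=12

Answer: 12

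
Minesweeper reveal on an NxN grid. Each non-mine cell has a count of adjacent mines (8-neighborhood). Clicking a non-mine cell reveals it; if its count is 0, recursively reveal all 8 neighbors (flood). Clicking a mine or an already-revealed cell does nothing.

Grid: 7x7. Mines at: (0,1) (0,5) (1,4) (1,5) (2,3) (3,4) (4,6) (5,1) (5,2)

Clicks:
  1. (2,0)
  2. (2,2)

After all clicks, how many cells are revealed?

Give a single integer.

Answer: 12

Derivation:
Click 1 (2,0) count=0: revealed 12 new [(1,0) (1,1) (1,2) (2,0) (2,1) (2,2) (3,0) (3,1) (3,2) (4,0) (4,1) (4,2)] -> total=12
Click 2 (2,2) count=1: revealed 0 new [(none)] -> total=12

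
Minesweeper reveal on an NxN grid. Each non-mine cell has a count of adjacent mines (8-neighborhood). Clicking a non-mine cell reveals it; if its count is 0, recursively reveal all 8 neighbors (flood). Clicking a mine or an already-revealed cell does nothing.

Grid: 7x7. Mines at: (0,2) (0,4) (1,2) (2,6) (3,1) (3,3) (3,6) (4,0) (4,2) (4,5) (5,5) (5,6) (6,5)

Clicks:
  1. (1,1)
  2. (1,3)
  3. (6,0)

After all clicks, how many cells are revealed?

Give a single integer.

Click 1 (1,1) count=2: revealed 1 new [(1,1)] -> total=1
Click 2 (1,3) count=3: revealed 1 new [(1,3)] -> total=2
Click 3 (6,0) count=0: revealed 10 new [(5,0) (5,1) (5,2) (5,3) (5,4) (6,0) (6,1) (6,2) (6,3) (6,4)] -> total=12

Answer: 12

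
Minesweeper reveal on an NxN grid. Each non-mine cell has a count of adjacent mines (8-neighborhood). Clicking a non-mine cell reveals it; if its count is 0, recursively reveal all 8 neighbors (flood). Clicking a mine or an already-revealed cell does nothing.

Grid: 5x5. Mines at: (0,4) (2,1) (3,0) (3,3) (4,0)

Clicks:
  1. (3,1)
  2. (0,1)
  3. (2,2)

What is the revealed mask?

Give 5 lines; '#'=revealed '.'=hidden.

Click 1 (3,1) count=3: revealed 1 new [(3,1)] -> total=1
Click 2 (0,1) count=0: revealed 8 new [(0,0) (0,1) (0,2) (0,3) (1,0) (1,1) (1,2) (1,3)] -> total=9
Click 3 (2,2) count=2: revealed 1 new [(2,2)] -> total=10

Answer: ####.
####.
..#..
.#...
.....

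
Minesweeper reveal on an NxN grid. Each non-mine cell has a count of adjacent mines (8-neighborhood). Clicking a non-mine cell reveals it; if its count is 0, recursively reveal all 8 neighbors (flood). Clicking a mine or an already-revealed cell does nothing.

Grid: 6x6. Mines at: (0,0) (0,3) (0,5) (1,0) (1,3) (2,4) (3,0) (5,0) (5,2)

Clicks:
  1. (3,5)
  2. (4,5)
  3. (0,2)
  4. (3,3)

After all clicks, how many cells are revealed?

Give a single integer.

Click 1 (3,5) count=1: revealed 1 new [(3,5)] -> total=1
Click 2 (4,5) count=0: revealed 8 new [(3,3) (3,4) (4,3) (4,4) (4,5) (5,3) (5,4) (5,5)] -> total=9
Click 3 (0,2) count=2: revealed 1 new [(0,2)] -> total=10
Click 4 (3,3) count=1: revealed 0 new [(none)] -> total=10

Answer: 10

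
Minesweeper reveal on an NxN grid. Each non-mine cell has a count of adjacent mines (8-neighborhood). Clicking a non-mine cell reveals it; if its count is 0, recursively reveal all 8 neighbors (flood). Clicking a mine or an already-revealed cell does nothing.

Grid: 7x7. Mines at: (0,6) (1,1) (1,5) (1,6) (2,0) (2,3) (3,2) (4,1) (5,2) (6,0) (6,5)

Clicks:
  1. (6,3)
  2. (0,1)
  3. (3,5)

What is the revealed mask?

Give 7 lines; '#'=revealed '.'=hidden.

Click 1 (6,3) count=1: revealed 1 new [(6,3)] -> total=1
Click 2 (0,1) count=1: revealed 1 new [(0,1)] -> total=2
Click 3 (3,5) count=0: revealed 15 new [(2,4) (2,5) (2,6) (3,3) (3,4) (3,5) (3,6) (4,3) (4,4) (4,5) (4,6) (5,3) (5,4) (5,5) (5,6)] -> total=17

Answer: .#.....
.......
....###
...####
...####
...####
...#...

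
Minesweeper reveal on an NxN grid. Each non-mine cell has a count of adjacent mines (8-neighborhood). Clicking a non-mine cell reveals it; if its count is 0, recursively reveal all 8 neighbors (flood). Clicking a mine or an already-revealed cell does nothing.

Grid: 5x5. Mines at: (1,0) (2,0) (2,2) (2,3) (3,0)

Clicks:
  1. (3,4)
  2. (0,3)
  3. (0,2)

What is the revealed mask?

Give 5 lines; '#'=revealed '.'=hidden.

Answer: .####
.####
.....
....#
.....

Derivation:
Click 1 (3,4) count=1: revealed 1 new [(3,4)] -> total=1
Click 2 (0,3) count=0: revealed 8 new [(0,1) (0,2) (0,3) (0,4) (1,1) (1,2) (1,3) (1,4)] -> total=9
Click 3 (0,2) count=0: revealed 0 new [(none)] -> total=9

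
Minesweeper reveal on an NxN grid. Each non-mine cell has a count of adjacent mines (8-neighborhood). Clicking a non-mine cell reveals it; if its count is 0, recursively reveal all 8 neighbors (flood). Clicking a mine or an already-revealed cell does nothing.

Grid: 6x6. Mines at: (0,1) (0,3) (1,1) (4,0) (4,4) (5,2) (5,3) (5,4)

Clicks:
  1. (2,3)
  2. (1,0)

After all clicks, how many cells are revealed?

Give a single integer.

Answer: 20

Derivation:
Click 1 (2,3) count=0: revealed 19 new [(0,4) (0,5) (1,2) (1,3) (1,4) (1,5) (2,1) (2,2) (2,3) (2,4) (2,5) (3,1) (3,2) (3,3) (3,4) (3,5) (4,1) (4,2) (4,3)] -> total=19
Click 2 (1,0) count=2: revealed 1 new [(1,0)] -> total=20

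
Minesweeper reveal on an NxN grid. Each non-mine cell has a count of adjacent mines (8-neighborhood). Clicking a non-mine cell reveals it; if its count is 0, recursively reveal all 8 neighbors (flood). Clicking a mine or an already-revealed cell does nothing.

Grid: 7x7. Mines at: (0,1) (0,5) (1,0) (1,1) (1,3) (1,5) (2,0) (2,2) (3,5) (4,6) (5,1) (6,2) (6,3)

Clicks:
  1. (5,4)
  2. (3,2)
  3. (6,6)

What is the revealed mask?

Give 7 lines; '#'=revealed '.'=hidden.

Answer: .......
.......
.......
..#....
.......
....###
....###

Derivation:
Click 1 (5,4) count=1: revealed 1 new [(5,4)] -> total=1
Click 2 (3,2) count=1: revealed 1 new [(3,2)] -> total=2
Click 3 (6,6) count=0: revealed 5 new [(5,5) (5,6) (6,4) (6,5) (6,6)] -> total=7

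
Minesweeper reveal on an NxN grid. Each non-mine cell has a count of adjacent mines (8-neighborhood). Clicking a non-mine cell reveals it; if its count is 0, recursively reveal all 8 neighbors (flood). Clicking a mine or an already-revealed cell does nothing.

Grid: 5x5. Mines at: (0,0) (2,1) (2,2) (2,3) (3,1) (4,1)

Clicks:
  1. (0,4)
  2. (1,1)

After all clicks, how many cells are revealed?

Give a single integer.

Click 1 (0,4) count=0: revealed 8 new [(0,1) (0,2) (0,3) (0,4) (1,1) (1,2) (1,3) (1,4)] -> total=8
Click 2 (1,1) count=3: revealed 0 new [(none)] -> total=8

Answer: 8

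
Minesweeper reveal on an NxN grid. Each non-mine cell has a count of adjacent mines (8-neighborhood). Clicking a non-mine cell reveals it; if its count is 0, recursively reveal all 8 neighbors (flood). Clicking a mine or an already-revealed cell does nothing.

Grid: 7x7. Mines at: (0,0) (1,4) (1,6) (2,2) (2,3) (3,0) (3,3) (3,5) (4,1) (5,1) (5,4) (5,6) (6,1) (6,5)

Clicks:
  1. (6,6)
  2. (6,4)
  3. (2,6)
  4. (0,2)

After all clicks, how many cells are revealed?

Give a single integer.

Answer: 9

Derivation:
Click 1 (6,6) count=2: revealed 1 new [(6,6)] -> total=1
Click 2 (6,4) count=2: revealed 1 new [(6,4)] -> total=2
Click 3 (2,6) count=2: revealed 1 new [(2,6)] -> total=3
Click 4 (0,2) count=0: revealed 6 new [(0,1) (0,2) (0,3) (1,1) (1,2) (1,3)] -> total=9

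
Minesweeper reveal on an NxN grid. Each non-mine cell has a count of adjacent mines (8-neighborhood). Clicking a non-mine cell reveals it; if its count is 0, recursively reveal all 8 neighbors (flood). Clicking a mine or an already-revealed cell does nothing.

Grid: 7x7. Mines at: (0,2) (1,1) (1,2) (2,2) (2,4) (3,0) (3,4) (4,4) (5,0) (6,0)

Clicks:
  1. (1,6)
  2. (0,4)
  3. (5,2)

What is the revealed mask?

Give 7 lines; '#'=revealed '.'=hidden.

Click 1 (1,6) count=0: revealed 32 new [(0,3) (0,4) (0,5) (0,6) (1,3) (1,4) (1,5) (1,6) (2,5) (2,6) (3,1) (3,2) (3,3) (3,5) (3,6) (4,1) (4,2) (4,3) (4,5) (4,6) (5,1) (5,2) (5,3) (5,4) (5,5) (5,6) (6,1) (6,2) (6,3) (6,4) (6,5) (6,6)] -> total=32
Click 2 (0,4) count=0: revealed 0 new [(none)] -> total=32
Click 3 (5,2) count=0: revealed 0 new [(none)] -> total=32

Answer: ...####
...####
.....##
.###.##
.###.##
.######
.######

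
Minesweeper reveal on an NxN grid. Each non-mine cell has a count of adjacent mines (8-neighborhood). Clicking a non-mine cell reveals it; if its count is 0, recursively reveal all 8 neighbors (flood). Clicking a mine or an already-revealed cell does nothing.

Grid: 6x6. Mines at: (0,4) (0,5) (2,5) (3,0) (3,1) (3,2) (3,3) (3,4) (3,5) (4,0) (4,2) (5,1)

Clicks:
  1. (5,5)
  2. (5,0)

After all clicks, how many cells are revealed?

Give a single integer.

Click 1 (5,5) count=0: revealed 6 new [(4,3) (4,4) (4,5) (5,3) (5,4) (5,5)] -> total=6
Click 2 (5,0) count=2: revealed 1 new [(5,0)] -> total=7

Answer: 7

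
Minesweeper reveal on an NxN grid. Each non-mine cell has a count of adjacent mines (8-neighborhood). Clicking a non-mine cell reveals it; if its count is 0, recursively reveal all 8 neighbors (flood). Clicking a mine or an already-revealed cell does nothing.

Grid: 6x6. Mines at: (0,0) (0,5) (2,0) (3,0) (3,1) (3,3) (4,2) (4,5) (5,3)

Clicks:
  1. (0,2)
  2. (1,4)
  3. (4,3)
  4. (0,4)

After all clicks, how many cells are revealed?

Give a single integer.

Click 1 (0,2) count=0: revealed 12 new [(0,1) (0,2) (0,3) (0,4) (1,1) (1,2) (1,3) (1,4) (2,1) (2,2) (2,3) (2,4)] -> total=12
Click 2 (1,4) count=1: revealed 0 new [(none)] -> total=12
Click 3 (4,3) count=3: revealed 1 new [(4,3)] -> total=13
Click 4 (0,4) count=1: revealed 0 new [(none)] -> total=13

Answer: 13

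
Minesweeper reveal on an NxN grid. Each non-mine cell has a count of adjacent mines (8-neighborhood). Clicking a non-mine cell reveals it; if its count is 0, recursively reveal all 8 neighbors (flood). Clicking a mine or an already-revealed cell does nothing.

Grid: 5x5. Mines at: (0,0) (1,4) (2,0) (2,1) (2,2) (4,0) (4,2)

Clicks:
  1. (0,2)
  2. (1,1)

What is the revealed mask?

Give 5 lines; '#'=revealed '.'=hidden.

Click 1 (0,2) count=0: revealed 6 new [(0,1) (0,2) (0,3) (1,1) (1,2) (1,3)] -> total=6
Click 2 (1,1) count=4: revealed 0 new [(none)] -> total=6

Answer: .###.
.###.
.....
.....
.....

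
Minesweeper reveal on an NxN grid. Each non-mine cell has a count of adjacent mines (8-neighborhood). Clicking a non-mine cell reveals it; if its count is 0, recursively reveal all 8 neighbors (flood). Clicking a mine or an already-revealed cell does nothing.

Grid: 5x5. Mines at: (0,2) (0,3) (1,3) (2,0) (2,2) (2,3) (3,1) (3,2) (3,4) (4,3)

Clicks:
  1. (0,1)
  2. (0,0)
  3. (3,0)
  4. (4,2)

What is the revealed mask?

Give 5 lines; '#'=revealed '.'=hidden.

Answer: ##...
##...
.....
#....
..#..

Derivation:
Click 1 (0,1) count=1: revealed 1 new [(0,1)] -> total=1
Click 2 (0,0) count=0: revealed 3 new [(0,0) (1,0) (1,1)] -> total=4
Click 3 (3,0) count=2: revealed 1 new [(3,0)] -> total=5
Click 4 (4,2) count=3: revealed 1 new [(4,2)] -> total=6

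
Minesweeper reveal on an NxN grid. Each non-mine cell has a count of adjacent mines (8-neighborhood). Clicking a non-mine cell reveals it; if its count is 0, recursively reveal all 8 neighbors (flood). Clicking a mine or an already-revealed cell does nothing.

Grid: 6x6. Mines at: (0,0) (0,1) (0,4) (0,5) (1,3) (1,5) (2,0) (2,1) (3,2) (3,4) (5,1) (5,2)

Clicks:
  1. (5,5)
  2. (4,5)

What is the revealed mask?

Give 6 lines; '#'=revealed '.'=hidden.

Answer: ......
......
......
......
...###
...###

Derivation:
Click 1 (5,5) count=0: revealed 6 new [(4,3) (4,4) (4,5) (5,3) (5,4) (5,5)] -> total=6
Click 2 (4,5) count=1: revealed 0 new [(none)] -> total=6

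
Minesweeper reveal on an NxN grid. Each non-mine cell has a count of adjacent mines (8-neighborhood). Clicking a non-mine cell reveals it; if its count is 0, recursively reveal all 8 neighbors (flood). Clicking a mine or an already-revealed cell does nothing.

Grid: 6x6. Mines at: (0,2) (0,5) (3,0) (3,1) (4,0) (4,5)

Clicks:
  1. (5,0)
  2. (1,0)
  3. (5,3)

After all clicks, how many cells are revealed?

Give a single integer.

Click 1 (5,0) count=1: revealed 1 new [(5,0)] -> total=1
Click 2 (1,0) count=0: revealed 6 new [(0,0) (0,1) (1,0) (1,1) (2,0) (2,1)] -> total=7
Click 3 (5,3) count=0: revealed 20 new [(1,2) (1,3) (1,4) (1,5) (2,2) (2,3) (2,4) (2,5) (3,2) (3,3) (3,4) (3,5) (4,1) (4,2) (4,3) (4,4) (5,1) (5,2) (5,3) (5,4)] -> total=27

Answer: 27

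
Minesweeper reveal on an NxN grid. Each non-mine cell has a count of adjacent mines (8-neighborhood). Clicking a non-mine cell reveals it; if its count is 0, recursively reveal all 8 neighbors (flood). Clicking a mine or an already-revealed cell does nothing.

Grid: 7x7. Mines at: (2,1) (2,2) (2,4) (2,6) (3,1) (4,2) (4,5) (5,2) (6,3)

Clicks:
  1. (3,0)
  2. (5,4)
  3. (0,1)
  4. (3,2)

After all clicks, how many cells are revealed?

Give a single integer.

Answer: 17

Derivation:
Click 1 (3,0) count=2: revealed 1 new [(3,0)] -> total=1
Click 2 (5,4) count=2: revealed 1 new [(5,4)] -> total=2
Click 3 (0,1) count=0: revealed 14 new [(0,0) (0,1) (0,2) (0,3) (0,4) (0,5) (0,6) (1,0) (1,1) (1,2) (1,3) (1,4) (1,5) (1,6)] -> total=16
Click 4 (3,2) count=4: revealed 1 new [(3,2)] -> total=17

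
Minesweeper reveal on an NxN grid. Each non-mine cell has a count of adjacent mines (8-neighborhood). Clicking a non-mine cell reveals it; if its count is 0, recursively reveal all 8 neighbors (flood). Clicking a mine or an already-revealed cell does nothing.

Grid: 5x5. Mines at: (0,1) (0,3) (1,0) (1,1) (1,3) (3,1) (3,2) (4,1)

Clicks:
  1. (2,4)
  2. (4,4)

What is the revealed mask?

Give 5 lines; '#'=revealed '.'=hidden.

Answer: .....
.....
...##
...##
...##

Derivation:
Click 1 (2,4) count=1: revealed 1 new [(2,4)] -> total=1
Click 2 (4,4) count=0: revealed 5 new [(2,3) (3,3) (3,4) (4,3) (4,4)] -> total=6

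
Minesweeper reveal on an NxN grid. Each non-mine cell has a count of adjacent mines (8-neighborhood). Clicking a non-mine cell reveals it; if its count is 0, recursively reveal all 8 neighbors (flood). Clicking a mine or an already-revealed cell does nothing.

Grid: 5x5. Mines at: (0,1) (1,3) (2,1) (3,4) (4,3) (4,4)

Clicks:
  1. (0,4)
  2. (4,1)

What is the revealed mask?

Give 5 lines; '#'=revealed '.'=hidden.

Answer: ....#
.....
.....
###..
###..

Derivation:
Click 1 (0,4) count=1: revealed 1 new [(0,4)] -> total=1
Click 2 (4,1) count=0: revealed 6 new [(3,0) (3,1) (3,2) (4,0) (4,1) (4,2)] -> total=7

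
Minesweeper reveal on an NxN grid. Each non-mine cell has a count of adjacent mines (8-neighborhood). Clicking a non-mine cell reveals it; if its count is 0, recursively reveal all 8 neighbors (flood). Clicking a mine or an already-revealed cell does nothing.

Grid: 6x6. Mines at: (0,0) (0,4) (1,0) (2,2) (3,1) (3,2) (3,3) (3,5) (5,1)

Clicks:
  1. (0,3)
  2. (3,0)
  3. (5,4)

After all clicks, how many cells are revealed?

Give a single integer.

Click 1 (0,3) count=1: revealed 1 new [(0,3)] -> total=1
Click 2 (3,0) count=1: revealed 1 new [(3,0)] -> total=2
Click 3 (5,4) count=0: revealed 8 new [(4,2) (4,3) (4,4) (4,5) (5,2) (5,3) (5,4) (5,5)] -> total=10

Answer: 10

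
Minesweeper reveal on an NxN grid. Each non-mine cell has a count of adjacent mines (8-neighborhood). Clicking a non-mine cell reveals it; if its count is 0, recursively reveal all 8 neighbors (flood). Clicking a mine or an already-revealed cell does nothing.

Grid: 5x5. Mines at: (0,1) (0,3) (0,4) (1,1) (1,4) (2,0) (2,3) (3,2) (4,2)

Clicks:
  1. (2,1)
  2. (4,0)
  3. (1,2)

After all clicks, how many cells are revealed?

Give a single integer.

Click 1 (2,1) count=3: revealed 1 new [(2,1)] -> total=1
Click 2 (4,0) count=0: revealed 4 new [(3,0) (3,1) (4,0) (4,1)] -> total=5
Click 3 (1,2) count=4: revealed 1 new [(1,2)] -> total=6

Answer: 6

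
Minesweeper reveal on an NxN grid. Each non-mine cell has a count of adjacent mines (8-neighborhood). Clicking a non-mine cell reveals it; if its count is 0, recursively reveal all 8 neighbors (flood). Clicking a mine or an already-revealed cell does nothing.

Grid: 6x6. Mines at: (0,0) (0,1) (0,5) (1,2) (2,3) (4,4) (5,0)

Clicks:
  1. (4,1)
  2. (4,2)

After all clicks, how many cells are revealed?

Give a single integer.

Click 1 (4,1) count=1: revealed 1 new [(4,1)] -> total=1
Click 2 (4,2) count=0: revealed 15 new [(1,0) (1,1) (2,0) (2,1) (2,2) (3,0) (3,1) (3,2) (3,3) (4,0) (4,2) (4,3) (5,1) (5,2) (5,3)] -> total=16

Answer: 16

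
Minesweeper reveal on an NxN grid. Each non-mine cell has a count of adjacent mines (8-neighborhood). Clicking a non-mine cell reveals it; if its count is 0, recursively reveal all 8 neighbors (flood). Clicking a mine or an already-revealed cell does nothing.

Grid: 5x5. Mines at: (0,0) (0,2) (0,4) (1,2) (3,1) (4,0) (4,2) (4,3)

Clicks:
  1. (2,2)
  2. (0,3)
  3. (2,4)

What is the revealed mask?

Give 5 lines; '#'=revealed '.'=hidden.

Answer: ...#.
...##
..###
...##
.....

Derivation:
Click 1 (2,2) count=2: revealed 1 new [(2,2)] -> total=1
Click 2 (0,3) count=3: revealed 1 new [(0,3)] -> total=2
Click 3 (2,4) count=0: revealed 6 new [(1,3) (1,4) (2,3) (2,4) (3,3) (3,4)] -> total=8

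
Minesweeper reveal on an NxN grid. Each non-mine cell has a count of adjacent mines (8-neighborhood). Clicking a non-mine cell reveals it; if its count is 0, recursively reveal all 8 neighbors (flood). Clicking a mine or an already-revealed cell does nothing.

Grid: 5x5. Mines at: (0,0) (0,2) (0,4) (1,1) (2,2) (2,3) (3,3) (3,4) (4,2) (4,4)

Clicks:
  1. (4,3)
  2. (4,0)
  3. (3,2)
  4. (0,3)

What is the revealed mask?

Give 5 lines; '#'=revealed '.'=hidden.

Answer: ...#.
.....
##...
###..
##.#.

Derivation:
Click 1 (4,3) count=4: revealed 1 new [(4,3)] -> total=1
Click 2 (4,0) count=0: revealed 6 new [(2,0) (2,1) (3,0) (3,1) (4,0) (4,1)] -> total=7
Click 3 (3,2) count=4: revealed 1 new [(3,2)] -> total=8
Click 4 (0,3) count=2: revealed 1 new [(0,3)] -> total=9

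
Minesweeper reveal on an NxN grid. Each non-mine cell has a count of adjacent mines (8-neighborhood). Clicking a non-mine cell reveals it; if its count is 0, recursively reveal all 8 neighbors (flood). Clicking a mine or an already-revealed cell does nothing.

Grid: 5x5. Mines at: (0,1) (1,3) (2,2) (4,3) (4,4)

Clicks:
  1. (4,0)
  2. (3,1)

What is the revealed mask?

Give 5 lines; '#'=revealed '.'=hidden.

Click 1 (4,0) count=0: revealed 10 new [(1,0) (1,1) (2,0) (2,1) (3,0) (3,1) (3,2) (4,0) (4,1) (4,2)] -> total=10
Click 2 (3,1) count=1: revealed 0 new [(none)] -> total=10

Answer: .....
##...
##...
###..
###..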